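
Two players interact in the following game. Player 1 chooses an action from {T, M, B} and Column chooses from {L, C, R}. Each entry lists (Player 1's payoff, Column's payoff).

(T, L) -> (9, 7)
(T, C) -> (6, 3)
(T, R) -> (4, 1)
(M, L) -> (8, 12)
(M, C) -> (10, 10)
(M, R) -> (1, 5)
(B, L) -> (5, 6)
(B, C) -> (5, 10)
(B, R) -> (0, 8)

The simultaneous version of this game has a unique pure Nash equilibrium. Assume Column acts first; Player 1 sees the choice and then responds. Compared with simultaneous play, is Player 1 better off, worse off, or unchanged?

Solve by backward induction (Column leads).
- L: BR = T, leader payoff 7.
- C: BR = M, leader payoff 10.
- R: BR = T, leader payoff 1.
Among 7, 10, 1, the best is 10 at C. Subgame-perfect outcome: (M, C) with payoffs (10, 10).
Under simultaneous play:
Player 1's best replies: L→T; C→M; R→T.
Column's best replies: T→L; M→L; B→C.
Only (T, L) has each player best-responding; Nash payoffs (9, 7).
Player 1 earns 10 sequentially versus 9 at the Nash outcome: better off.

better off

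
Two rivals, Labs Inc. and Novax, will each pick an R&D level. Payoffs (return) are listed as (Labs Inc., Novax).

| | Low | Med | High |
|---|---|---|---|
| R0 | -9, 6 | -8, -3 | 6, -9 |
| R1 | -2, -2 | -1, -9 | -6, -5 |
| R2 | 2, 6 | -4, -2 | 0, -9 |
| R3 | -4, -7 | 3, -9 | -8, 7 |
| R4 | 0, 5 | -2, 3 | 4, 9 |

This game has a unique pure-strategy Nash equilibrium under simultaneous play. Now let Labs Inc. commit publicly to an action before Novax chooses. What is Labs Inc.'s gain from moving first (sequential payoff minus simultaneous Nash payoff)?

Work backward from Novax's decision.
- R0 → Novax plays Low (best of 6, -3, -9); Labs Inc. gets -9.
- R1 → Novax plays Low (best of -2, -9, -5); Labs Inc. gets -2.
- R2 → Novax plays Low (best of 6, -2, -9); Labs Inc. gets 2.
- R3 → Novax plays High (best of -7, -9, 7); Labs Inc. gets -8.
- R4 → Novax plays High (best of 5, 3, 9); Labs Inc. gets 4.
Among -9, -2, 2, -8, 4, the best is 4 at R4. Subgame-perfect outcome: (R4, High) with payoffs (4, 9).
Under simultaneous play:
Labs Inc.'s best replies: Low→R2; Med→R3; High→R0.
Novax's best replies: R0→Low; R1→Low; R2→Low; R3→High; R4→High.
Only (R2, Low) has each player best-responding; Nash payoffs (2, 6).
Labs Inc.'s commitment gain: 4 − 2 = 2.

2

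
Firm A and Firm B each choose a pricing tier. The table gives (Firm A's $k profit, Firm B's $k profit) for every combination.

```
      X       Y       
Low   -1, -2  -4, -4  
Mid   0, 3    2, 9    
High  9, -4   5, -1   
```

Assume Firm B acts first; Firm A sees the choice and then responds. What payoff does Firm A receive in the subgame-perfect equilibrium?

Firm A best-responds to each possible Firm B move:
- X → Firm A plays High (best of -1, 0, 9); Firm B gets -4.
- Y → Firm A plays High (best of -4, 2, 5); Firm B gets -1.
Firm B's induced payoffs are -4, -1, so Firm B commits to Y. Subgame-perfect outcome: (High, Y) with payoffs (5, -1).

5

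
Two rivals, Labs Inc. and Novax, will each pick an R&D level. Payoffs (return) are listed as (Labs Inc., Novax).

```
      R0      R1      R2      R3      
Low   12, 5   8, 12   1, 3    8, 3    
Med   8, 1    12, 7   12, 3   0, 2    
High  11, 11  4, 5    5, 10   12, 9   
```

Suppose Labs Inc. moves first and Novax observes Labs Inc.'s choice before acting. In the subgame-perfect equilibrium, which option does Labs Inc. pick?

Backward induction with Labs Inc. moving first.
- Low: BR = R1, leader payoff 8.
- Med: BR = R1, leader payoff 12.
- High: BR = R0, leader payoff 11.
Maximizing over 8, 12, 11, Labs Inc. chooses Med. Subgame-perfect outcome: (Med, R1) with payoffs (12, 7).

Med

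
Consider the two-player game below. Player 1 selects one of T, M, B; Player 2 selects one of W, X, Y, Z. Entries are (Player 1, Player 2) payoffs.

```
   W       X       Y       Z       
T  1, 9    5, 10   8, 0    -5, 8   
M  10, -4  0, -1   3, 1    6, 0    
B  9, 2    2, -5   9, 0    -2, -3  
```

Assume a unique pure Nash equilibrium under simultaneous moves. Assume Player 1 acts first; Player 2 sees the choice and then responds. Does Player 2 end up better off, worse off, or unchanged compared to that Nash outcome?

Backward induction with Player 1 moving first.
- T → Player 2 plays X (best of 9, 10, 0, 8); Player 1 gets 5.
- M → Player 2 plays Y (best of -4, -1, 1, 0); Player 1 gets 3.
- B → Player 2 plays W (best of 2, -5, 0, -3); Player 1 gets 9.
Maximizing over 5, 3, 9, Player 1 chooses B. Subgame-perfect outcome: (B, W) with payoffs (9, 2).
Under simultaneous play:
Player 1's best replies: W→M; X→T; Y→B; Z→M.
Player 2's best replies: T→X; M→Y; B→W.
The unique mutual best reply is (T, X), giving (5, 10).
Player 2 earns 2 sequentially versus 10 at the Nash outcome: worse off.

worse off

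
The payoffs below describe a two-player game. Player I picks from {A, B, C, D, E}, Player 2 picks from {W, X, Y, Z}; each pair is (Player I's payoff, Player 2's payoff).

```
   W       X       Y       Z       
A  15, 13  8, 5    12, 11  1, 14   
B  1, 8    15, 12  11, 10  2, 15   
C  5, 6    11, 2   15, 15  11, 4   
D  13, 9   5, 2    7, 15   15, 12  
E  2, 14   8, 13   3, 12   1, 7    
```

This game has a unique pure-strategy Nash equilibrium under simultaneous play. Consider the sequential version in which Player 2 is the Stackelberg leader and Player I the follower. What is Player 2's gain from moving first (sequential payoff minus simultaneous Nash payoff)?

Work backward from Player I's decision.
- W: BR = A, leader payoff 13.
- X: BR = B, leader payoff 12.
- Y: BR = C, leader payoff 15.
- Z: BR = D, leader payoff 12.
Player 2's induced payoffs are 13, 12, 15, 12, so Player 2 commits to Y. Subgame-perfect outcome: (C, Y) with payoffs (15, 15).
Under simultaneous play:
Player I's best replies: W→A; X→B; Y→C; Z→D.
Player 2's best replies: A→Z; B→Z; C→Y; D→Y; E→W.
The unique mutual best reply is (C, Y), giving (15, 15).
Player 2's commitment gain: 15 − 15 = 0.

0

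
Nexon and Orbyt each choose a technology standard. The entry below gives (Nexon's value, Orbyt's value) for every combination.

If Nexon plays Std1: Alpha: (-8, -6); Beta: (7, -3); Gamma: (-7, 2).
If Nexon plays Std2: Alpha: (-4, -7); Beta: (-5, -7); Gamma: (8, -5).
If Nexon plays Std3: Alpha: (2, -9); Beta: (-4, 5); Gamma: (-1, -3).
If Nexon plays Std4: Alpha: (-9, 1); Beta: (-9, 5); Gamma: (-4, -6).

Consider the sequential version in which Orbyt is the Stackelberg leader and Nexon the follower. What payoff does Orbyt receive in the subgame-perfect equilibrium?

Solve by backward induction (Orbyt leads).
- Alpha → Nexon plays Std3 (best of -8, -4, 2, -9); Orbyt gets -9.
- Beta → Nexon plays Std1 (best of 7, -5, -4, -9); Orbyt gets -3.
- Gamma → Nexon plays Std2 (best of -7, 8, -1, -4); Orbyt gets -5.
Maximizing over -9, -3, -5, Orbyt chooses Beta. Subgame-perfect outcome: (Std1, Beta) with payoffs (7, -3).

-3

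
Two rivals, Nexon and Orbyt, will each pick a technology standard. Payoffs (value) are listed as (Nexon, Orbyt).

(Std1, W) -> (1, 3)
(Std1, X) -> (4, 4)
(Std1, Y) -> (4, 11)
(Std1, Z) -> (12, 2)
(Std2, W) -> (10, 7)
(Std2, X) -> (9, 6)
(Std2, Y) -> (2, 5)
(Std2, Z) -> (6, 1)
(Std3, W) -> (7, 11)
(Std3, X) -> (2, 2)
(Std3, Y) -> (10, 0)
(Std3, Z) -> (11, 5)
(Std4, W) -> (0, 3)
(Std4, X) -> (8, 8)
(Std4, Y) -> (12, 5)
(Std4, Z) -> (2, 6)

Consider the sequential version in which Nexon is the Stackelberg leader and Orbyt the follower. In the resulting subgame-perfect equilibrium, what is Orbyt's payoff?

7

Work backward from Orbyt's decision.
- Std1 → Orbyt plays Y (best of 3, 4, 11, 2); Nexon gets 4.
- Std2 → Orbyt plays W (best of 7, 6, 5, 1); Nexon gets 10.
- Std3 → Orbyt plays W (best of 11, 2, 0, 5); Nexon gets 7.
- Std4 → Orbyt plays X (best of 3, 8, 5, 6); Nexon gets 8.
Among 4, 10, 7, 8, the best is 10 at Std2. Subgame-perfect outcome: (Std2, W) with payoffs (10, 7).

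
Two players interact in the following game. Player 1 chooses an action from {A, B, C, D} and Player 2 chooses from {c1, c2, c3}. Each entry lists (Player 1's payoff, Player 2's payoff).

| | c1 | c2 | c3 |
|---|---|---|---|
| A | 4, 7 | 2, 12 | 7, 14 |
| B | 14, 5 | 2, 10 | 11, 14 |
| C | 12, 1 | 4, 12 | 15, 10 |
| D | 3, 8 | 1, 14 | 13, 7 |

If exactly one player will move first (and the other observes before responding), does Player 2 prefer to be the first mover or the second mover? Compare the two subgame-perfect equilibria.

second

If Player 1 leads: Player 2's best replies are A→c3, B→c3, C→c2, D→c2; Player 1's induced payoffs 7, 11, 4, 1; outcome (B, c3), payoffs (11, 14).
If Player 2 leads: Player 1's best replies are c1→B, c2→C, c3→C; Player 2's induced payoffs 5, 12, 10; outcome (C, c2), payoffs (4, 12).
Player 2 gets 12 moving first and 14 moving second, so Player 2 prefers to move second.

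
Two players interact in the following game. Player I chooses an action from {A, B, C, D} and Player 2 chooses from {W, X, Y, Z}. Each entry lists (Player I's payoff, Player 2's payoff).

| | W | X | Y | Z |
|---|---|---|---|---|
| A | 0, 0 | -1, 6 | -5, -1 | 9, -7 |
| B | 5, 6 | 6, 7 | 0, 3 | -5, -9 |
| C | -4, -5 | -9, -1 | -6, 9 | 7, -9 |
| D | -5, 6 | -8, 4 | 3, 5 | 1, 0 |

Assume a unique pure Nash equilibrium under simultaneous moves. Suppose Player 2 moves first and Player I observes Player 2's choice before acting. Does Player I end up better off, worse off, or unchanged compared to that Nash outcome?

unchanged

Solve by backward induction (Player 2 leads).
- W: BR = B, leader payoff 6.
- X: BR = B, leader payoff 7.
- Y: BR = D, leader payoff 5.
- Z: BR = A, leader payoff -7.
Player 2's induced payoffs are 6, 7, 5, -7, so Player 2 commits to X. Subgame-perfect outcome: (B, X) with payoffs (6, 7).
Now find the simultaneous Nash equilibrium.
Player I's best replies: W→B; X→B; Y→D; Z→A.
Player 2's best replies: A→X; B→X; C→Y; D→W.
The unique mutual best reply is (B, X), giving (6, 7).
Player I earns 6 sequentially versus 6 at the Nash outcome: unchanged.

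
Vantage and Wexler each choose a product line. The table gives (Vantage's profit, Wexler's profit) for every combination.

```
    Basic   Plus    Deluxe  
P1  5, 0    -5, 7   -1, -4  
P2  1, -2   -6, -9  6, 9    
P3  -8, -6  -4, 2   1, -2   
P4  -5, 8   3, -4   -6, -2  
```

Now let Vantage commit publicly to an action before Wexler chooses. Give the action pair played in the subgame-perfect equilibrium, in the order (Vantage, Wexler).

Backward induction with Vantage moving first.
- P1 → Wexler plays Plus (best of 0, 7, -4); Vantage gets -5.
- P2 → Wexler plays Deluxe (best of -2, -9, 9); Vantage gets 6.
- P3 → Wexler plays Plus (best of -6, 2, -2); Vantage gets -4.
- P4 → Wexler plays Basic (best of 8, -4, -2); Vantage gets -5.
Vantage's induced payoffs are -5, 6, -4, -5, so Vantage commits to P2. Subgame-perfect outcome: (P2, Deluxe) with payoffs (6, 9).

(P2, Deluxe)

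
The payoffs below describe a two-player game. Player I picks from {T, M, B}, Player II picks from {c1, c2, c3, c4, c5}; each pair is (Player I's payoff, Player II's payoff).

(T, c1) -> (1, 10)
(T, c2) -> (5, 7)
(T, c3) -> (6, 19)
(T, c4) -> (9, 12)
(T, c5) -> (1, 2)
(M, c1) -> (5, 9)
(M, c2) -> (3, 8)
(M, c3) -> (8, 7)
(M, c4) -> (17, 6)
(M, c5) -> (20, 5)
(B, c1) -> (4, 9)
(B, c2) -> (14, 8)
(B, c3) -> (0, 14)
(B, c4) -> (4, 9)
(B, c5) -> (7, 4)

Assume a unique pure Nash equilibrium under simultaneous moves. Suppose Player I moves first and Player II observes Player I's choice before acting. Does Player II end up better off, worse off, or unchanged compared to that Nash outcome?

Work backward from Player II's decision.
- T: BR = c3, leader payoff 6.
- M: BR = c1, leader payoff 5.
- B: BR = c3, leader payoff 0.
Among 6, 5, 0, the best is 6 at T. Subgame-perfect outcome: (T, c3) with payoffs (6, 19).
Now find the simultaneous Nash equilibrium.
Player I's best replies: c1→M; c2→B; c3→M; c4→M; c5→M.
Player II's best replies: T→c3; M→c1; B→c3.
Only (M, c1) has each player best-responding; Nash payoffs (5, 9).
Player II earns 19 sequentially versus 9 at the Nash outcome: better off.

better off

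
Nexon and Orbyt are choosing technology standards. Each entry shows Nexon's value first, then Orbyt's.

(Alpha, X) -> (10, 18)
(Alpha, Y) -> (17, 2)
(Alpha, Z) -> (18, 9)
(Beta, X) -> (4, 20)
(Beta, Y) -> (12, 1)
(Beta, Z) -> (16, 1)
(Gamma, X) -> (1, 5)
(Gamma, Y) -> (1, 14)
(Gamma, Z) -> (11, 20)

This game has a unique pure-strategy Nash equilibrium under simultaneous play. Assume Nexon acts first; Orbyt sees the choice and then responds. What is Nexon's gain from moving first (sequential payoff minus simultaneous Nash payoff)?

Solve by backward induction (Nexon leads).
- Alpha: Orbyt compares 18, 2, 9 and picks X; Nexon would get 10.
- Beta: Orbyt compares 20, 1, 1 and picks X; Nexon would get 4.
- Gamma: Orbyt compares 5, 14, 20 and picks Z; Nexon would get 11.
Nexon's induced payoffs are 10, 4, 11, so Nexon commits to Gamma. Subgame-perfect outcome: (Gamma, Z) with payoffs (11, 20).
For the simultaneous game, intersect best replies.
Nexon's best replies: X→Alpha; Y→Alpha; Z→Alpha.
Orbyt's best replies: Alpha→X; Beta→X; Gamma→Z.
The unique mutual best reply is (Alpha, X), giving (10, 18).
Nexon's commitment gain: 11 − 10 = 1.

1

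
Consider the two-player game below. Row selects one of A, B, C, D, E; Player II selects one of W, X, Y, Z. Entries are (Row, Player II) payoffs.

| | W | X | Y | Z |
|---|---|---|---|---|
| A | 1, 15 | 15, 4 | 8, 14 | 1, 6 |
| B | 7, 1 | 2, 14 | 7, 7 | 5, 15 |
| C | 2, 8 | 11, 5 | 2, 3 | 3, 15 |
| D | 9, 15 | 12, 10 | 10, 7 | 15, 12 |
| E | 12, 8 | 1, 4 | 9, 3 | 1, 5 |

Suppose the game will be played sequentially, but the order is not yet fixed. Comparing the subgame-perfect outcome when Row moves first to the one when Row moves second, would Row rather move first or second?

If Row leads: Player II's best replies are A→W, B→Z, C→Z, D→W, E→W; Row's induced payoffs 1, 5, 3, 9, 12; outcome (E, W), payoffs (12, 8).
If Player II leads: Row's best replies are W→E, X→A, Y→D, Z→D; Player II's induced payoffs 8, 4, 7, 12; outcome (D, Z), payoffs (15, 12).
Row gets 12 moving first and 15 moving second, so Row prefers to move second.

second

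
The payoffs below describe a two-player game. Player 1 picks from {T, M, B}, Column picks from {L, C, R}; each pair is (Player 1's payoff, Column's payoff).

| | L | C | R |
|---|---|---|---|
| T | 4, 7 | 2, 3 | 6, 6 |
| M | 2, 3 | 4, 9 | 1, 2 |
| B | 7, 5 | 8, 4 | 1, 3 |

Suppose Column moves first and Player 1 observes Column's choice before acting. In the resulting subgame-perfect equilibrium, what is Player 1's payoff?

Player 1 best-responds to each possible Column move:
- L: BR = B, leader payoff 5.
- C: BR = B, leader payoff 4.
- R: BR = T, leader payoff 6.
Maximizing over 5, 4, 6, Column chooses R. Subgame-perfect outcome: (T, R) with payoffs (6, 6).

6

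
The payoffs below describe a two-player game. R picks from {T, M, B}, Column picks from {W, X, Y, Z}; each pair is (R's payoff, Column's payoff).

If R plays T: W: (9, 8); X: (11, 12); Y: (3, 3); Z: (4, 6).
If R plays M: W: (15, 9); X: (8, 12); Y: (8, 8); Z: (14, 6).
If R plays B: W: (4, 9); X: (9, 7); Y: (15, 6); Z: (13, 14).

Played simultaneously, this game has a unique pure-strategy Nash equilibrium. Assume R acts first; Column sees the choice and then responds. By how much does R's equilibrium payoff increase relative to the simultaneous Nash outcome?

Backward induction with R moving first.
- T: BR = X, leader payoff 11.
- M: BR = X, leader payoff 8.
- B: BR = Z, leader payoff 13.
R's induced payoffs are 11, 8, 13, so R commits to B. Subgame-perfect outcome: (B, Z) with payoffs (13, 14).
Now find the simultaneous Nash equilibrium.
R's best replies: W→M; X→T; Y→B; Z→M.
Column's best replies: T→X; M→X; B→Z.
The unique mutual best reply is (T, X), giving (11, 12).
R's commitment gain: 13 − 11 = 2.

2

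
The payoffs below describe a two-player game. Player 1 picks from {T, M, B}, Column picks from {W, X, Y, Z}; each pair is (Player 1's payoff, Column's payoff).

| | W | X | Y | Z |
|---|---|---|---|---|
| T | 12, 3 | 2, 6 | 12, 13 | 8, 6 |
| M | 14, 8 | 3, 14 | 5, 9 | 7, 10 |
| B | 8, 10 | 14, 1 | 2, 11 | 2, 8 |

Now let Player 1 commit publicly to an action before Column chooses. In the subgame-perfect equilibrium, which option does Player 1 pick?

Backward induction with Player 1 moving first.
- T: Column compares 3, 6, 13, 6 and picks Y; Player 1 would get 12.
- M: Column compares 8, 14, 9, 10 and picks X; Player 1 would get 3.
- B: Column compares 10, 1, 11, 8 and picks Y; Player 1 would get 2.
Maximizing over 12, 3, 2, Player 1 chooses T. Subgame-perfect outcome: (T, Y) with payoffs (12, 13).

T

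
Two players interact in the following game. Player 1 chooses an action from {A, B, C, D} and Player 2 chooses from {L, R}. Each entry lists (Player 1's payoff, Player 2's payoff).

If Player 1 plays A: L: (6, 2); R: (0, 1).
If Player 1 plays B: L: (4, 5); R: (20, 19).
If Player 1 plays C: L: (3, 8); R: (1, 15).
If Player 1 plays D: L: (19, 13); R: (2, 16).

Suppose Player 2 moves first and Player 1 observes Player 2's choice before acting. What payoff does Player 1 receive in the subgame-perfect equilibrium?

20

Solve by backward induction (Player 2 leads).
- L: Player 1 compares 6, 4, 3, 19 and picks D; Player 2 would get 13.
- R: Player 1 compares 0, 20, 1, 2 and picks B; Player 2 would get 19.
Maximizing over 13, 19, Player 2 chooses R. Subgame-perfect outcome: (B, R) with payoffs (20, 19).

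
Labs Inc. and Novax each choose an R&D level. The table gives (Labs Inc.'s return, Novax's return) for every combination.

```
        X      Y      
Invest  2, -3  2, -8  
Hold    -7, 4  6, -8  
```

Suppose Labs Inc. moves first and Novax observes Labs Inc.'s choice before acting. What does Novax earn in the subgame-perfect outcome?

Backward induction with Labs Inc. moving first.
- Invest: BR = X, leader payoff 2.
- Hold: BR = X, leader payoff -7.
Maximizing over 2, -7, Labs Inc. chooses Invest. Subgame-perfect outcome: (Invest, X) with payoffs (2, -3).

-3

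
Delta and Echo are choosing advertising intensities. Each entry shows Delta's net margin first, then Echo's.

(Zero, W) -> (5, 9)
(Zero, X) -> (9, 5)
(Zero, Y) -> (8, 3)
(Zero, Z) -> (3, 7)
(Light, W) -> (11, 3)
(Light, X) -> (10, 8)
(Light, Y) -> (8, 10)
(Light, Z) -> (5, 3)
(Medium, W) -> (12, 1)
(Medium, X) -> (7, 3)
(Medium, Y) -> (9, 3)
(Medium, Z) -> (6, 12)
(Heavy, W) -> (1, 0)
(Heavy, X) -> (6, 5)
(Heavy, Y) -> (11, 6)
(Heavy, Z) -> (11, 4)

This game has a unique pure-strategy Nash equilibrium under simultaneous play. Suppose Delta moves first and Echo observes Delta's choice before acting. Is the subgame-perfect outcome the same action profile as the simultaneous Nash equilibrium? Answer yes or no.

yes

Solve by backward induction (Delta leads).
- Zero: BR = W, leader payoff 5.
- Light: BR = Y, leader payoff 8.
- Medium: BR = Z, leader payoff 6.
- Heavy: BR = Y, leader payoff 11.
Delta's induced payoffs are 5, 8, 6, 11, so Delta commits to Heavy. Subgame-perfect outcome: (Heavy, Y) with payoffs (11, 6).
For the simultaneous game, intersect best replies.
Delta's best replies: W→Medium; X→Light; Y→Heavy; Z→Heavy.
Echo's best replies: Zero→W; Light→Y; Medium→Z; Heavy→Y.
The unique mutual best reply is (Heavy, Y), giving (11, 6).
Sequential outcome (Heavy, Y) coincides with the Nash profile (Heavy, Y).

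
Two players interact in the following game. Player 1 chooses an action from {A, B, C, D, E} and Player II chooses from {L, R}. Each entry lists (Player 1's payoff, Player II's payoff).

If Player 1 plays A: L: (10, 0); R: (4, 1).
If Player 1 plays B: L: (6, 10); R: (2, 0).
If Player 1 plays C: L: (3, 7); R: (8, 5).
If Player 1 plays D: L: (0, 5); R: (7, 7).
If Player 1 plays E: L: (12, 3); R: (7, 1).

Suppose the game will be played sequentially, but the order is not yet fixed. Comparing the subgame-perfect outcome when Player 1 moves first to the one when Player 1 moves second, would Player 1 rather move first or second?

first

If Player 1 leads: Player II's best replies are A→R, B→L, C→L, D→R, E→L; Player 1's induced payoffs 4, 6, 3, 7, 12; outcome (E, L), payoffs (12, 3).
If Player II leads: Player 1's best replies are L→E, R→C; Player II's induced payoffs 3, 5; outcome (C, R), payoffs (8, 5).
Player 1 gets 12 moving first and 8 moving second, so Player 1 prefers to move first.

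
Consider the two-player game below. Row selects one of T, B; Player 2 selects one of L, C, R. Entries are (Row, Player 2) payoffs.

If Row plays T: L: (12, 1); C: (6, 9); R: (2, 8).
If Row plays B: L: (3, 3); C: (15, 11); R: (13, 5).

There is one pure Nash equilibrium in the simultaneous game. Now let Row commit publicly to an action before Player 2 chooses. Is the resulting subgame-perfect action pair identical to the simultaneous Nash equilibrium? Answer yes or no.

Solve by backward induction (Row leads).
- T → Player 2 plays C (best of 1, 9, 8); Row gets 6.
- B → Player 2 plays C (best of 3, 11, 5); Row gets 15.
Row's induced payoffs are 6, 15, so Row commits to B. Subgame-perfect outcome: (B, C) with payoffs (15, 11).
Now find the simultaneous Nash equilibrium.
Row's best replies: L→T; C→B; R→B.
Player 2's best replies: T→C; B→C.
Only (B, C) has each player best-responding; Nash payoffs (15, 11).
Sequential outcome (B, C) coincides with the Nash profile (B, C).

yes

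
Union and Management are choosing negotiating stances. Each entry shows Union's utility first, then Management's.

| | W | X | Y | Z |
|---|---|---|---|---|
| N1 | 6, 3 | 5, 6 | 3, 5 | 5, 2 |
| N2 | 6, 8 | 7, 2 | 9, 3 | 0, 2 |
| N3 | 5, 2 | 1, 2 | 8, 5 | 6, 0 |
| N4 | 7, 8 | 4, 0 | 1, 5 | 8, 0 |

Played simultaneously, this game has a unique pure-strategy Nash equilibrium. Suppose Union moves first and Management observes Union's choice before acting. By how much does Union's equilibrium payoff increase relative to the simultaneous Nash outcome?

Backward induction with Union moving first.
- N1: Management compares 3, 6, 5, 2 and picks X; Union would get 5.
- N2: Management compares 8, 2, 3, 2 and picks W; Union would get 6.
- N3: Management compares 2, 2, 5, 0 and picks Y; Union would get 8.
- N4: Management compares 8, 0, 5, 0 and picks W; Union would get 7.
Among 5, 6, 8, 7, the best is 8 at N3. Subgame-perfect outcome: (N3, Y) with payoffs (8, 5).
Now find the simultaneous Nash equilibrium.
Union's best replies: W→N4; X→N2; Y→N2; Z→N4.
Management's best replies: N1→X; N2→W; N3→Y; N4→W.
The unique mutual best reply is (N4, W), giving (7, 8).
Union's commitment gain: 8 − 7 = 1.

1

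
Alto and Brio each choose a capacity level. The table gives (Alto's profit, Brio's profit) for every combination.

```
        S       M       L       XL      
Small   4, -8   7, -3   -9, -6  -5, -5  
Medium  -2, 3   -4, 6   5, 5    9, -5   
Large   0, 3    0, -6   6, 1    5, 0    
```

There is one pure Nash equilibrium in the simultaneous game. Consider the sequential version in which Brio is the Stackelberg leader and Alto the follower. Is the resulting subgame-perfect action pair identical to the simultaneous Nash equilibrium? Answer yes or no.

no

Work backward from Alto's decision.
- S: BR = Small, leader payoff -8.
- M: BR = Small, leader payoff -3.
- L: BR = Large, leader payoff 1.
- XL: BR = Medium, leader payoff -5.
Among -8, -3, 1, -5, the best is 1 at L. Subgame-perfect outcome: (Large, L) with payoffs (6, 1).
For the simultaneous game, intersect best replies.
Alto's best replies: S→Small; M→Small; L→Large; XL→Medium.
Brio's best replies: Small→M; Medium→M; Large→S.
Only (Small, M) has each player best-responding; Nash payoffs (7, -3).
Sequential outcome (Large, L) differs from the Nash profile (Small, M).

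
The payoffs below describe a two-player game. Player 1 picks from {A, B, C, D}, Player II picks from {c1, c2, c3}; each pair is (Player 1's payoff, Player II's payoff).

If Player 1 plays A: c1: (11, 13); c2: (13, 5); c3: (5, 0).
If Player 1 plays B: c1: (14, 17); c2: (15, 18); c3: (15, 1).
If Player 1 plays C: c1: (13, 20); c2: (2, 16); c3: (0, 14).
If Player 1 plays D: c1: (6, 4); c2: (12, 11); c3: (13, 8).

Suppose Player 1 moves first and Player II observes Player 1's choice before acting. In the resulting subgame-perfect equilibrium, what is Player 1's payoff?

15

Backward induction with Player 1 moving first.
- A → Player II plays c1 (best of 13, 5, 0); Player 1 gets 11.
- B → Player II plays c2 (best of 17, 18, 1); Player 1 gets 15.
- C → Player II plays c1 (best of 20, 16, 14); Player 1 gets 13.
- D → Player II plays c2 (best of 4, 11, 8); Player 1 gets 12.
Player 1's induced payoffs are 11, 15, 13, 12, so Player 1 commits to B. Subgame-perfect outcome: (B, c2) with payoffs (15, 18).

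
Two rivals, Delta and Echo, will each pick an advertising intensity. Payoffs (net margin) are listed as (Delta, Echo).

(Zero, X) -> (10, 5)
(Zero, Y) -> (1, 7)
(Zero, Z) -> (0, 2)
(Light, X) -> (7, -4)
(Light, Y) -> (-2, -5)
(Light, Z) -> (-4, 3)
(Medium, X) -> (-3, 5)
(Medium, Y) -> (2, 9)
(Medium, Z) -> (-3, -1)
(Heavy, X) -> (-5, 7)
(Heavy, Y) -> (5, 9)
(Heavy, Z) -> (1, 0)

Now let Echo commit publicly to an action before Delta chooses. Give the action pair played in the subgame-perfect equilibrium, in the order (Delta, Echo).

(Heavy, Y)

Delta best-responds to each possible Echo move:
- X: BR = Zero, leader payoff 5.
- Y: BR = Heavy, leader payoff 9.
- Z: BR = Heavy, leader payoff 0.
Maximizing over 5, 9, 0, Echo chooses Y. Subgame-perfect outcome: (Heavy, Y) with payoffs (5, 9).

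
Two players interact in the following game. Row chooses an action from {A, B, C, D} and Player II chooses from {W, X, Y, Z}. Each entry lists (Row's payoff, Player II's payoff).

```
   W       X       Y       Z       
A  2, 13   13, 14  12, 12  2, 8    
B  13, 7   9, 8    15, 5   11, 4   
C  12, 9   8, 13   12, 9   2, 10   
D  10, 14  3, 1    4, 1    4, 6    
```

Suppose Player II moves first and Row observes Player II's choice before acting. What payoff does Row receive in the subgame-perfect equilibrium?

13

Row best-responds to each possible Player II move:
- W: Row compares 2, 13, 12, 10 and picks B; Player II would get 7.
- X: Row compares 13, 9, 8, 3 and picks A; Player II would get 14.
- Y: Row compares 12, 15, 12, 4 and picks B; Player II would get 5.
- Z: Row compares 2, 11, 2, 4 and picks B; Player II would get 4.
Player II's induced payoffs are 7, 14, 5, 4, so Player II commits to X. Subgame-perfect outcome: (A, X) with payoffs (13, 14).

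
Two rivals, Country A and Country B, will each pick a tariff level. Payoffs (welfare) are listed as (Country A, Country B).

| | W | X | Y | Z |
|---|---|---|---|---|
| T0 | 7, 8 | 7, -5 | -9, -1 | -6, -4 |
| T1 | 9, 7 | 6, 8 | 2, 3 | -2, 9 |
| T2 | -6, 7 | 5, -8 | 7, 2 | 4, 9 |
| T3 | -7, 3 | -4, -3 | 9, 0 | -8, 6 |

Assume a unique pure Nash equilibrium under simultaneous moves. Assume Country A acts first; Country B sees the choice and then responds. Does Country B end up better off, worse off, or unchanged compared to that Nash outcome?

Solve by backward induction (Country A leads).
- T0: BR = W, leader payoff 7.
- T1: BR = Z, leader payoff -2.
- T2: BR = Z, leader payoff 4.
- T3: BR = Z, leader payoff -8.
Maximizing over 7, -2, 4, -8, Country A chooses T0. Subgame-perfect outcome: (T0, W) with payoffs (7, 8).
For the simultaneous game, intersect best replies.
Country A's best replies: W→T1; X→T0; Y→T3; Z→T2.
Country B's best replies: T0→W; T1→Z; T2→Z; T3→Z.
Only (T2, Z) has each player best-responding; Nash payoffs (4, 9).
Country B earns 8 sequentially versus 9 at the Nash outcome: worse off.

worse off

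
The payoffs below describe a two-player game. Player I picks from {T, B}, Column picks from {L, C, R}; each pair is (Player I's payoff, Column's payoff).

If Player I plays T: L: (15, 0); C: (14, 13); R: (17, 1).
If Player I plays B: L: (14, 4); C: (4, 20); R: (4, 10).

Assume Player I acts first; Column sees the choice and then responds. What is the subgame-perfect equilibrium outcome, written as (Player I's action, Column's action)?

(T, C)

Column best-responds to each possible Player I move:
- T: Column compares 0, 13, 1 and picks C; Player I would get 14.
- B: Column compares 4, 20, 10 and picks C; Player I would get 4.
Player I's induced payoffs are 14, 4, so Player I commits to T. Subgame-perfect outcome: (T, C) with payoffs (14, 13).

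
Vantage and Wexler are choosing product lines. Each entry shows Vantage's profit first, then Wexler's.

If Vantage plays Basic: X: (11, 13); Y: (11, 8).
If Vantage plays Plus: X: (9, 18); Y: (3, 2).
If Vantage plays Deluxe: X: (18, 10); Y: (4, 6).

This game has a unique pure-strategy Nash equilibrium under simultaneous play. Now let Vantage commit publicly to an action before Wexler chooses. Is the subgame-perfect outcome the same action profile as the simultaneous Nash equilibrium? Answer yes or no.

yes

Solve by backward induction (Vantage leads).
- Basic → Wexler plays X (best of 13, 8); Vantage gets 11.
- Plus → Wexler plays X (best of 18, 2); Vantage gets 9.
- Deluxe → Wexler plays X (best of 10, 6); Vantage gets 18.
Maximizing over 11, 9, 18, Vantage chooses Deluxe. Subgame-perfect outcome: (Deluxe, X) with payoffs (18, 10).
Under simultaneous play:
Vantage's best replies: X→Deluxe; Y→Basic.
Wexler's best replies: Basic→X; Plus→X; Deluxe→X.
The unique mutual best reply is (Deluxe, X), giving (18, 10).
Sequential outcome (Deluxe, X) coincides with the Nash profile (Deluxe, X).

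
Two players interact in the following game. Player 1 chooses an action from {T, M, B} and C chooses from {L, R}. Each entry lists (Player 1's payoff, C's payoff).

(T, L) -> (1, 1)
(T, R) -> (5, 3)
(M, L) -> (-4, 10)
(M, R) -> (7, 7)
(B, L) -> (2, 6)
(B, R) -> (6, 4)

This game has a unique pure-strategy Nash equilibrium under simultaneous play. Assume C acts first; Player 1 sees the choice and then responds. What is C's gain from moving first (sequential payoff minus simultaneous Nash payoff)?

1

Backward induction with C moving first.
- L: Player 1 compares 1, -4, 2 and picks B; C would get 6.
- R: Player 1 compares 5, 7, 6 and picks M; C would get 7.
Among 6, 7, the best is 7 at R. Subgame-perfect outcome: (M, R) with payoffs (7, 7).
Under simultaneous play:
Player 1's best replies: L→B; R→M.
C's best replies: T→R; M→L; B→L.
The unique mutual best reply is (B, L), giving (2, 6).
C's commitment gain: 7 − 6 = 1.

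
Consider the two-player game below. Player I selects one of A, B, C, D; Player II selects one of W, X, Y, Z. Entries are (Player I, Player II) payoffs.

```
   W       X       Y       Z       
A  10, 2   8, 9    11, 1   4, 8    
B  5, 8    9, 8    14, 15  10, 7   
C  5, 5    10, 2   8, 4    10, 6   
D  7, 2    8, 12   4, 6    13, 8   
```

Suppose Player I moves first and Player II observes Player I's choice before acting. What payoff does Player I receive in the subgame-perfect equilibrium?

14

Work backward from Player II's decision.
- A: BR = X, leader payoff 8.
- B: BR = Y, leader payoff 14.
- C: BR = Z, leader payoff 10.
- D: BR = X, leader payoff 8.
Player I's induced payoffs are 8, 14, 10, 8, so Player I commits to B. Subgame-perfect outcome: (B, Y) with payoffs (14, 15).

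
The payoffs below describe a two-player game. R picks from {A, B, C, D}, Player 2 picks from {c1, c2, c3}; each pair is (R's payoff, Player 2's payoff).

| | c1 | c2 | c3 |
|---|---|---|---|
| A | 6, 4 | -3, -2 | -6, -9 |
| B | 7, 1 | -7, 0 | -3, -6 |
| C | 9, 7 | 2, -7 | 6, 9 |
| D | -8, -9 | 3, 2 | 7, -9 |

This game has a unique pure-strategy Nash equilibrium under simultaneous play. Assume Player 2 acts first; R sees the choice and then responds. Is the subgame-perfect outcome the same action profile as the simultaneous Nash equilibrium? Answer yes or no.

no

R best-responds to each possible Player 2 move:
- c1: R compares 6, 7, 9, -8 and picks C; Player 2 would get 7.
- c2: R compares -3, -7, 2, 3 and picks D; Player 2 would get 2.
- c3: R compares -6, -3, 6, 7 and picks D; Player 2 would get -9.
Among 7, 2, -9, the best is 7 at c1. Subgame-perfect outcome: (C, c1) with payoffs (9, 7).
Now find the simultaneous Nash equilibrium.
R's best replies: c1→C; c2→D; c3→D.
Player 2's best replies: A→c1; B→c1; C→c3; D→c2.
The unique mutual best reply is (D, c2), giving (3, 2).
Sequential outcome (C, c1) differs from the Nash profile (D, c2).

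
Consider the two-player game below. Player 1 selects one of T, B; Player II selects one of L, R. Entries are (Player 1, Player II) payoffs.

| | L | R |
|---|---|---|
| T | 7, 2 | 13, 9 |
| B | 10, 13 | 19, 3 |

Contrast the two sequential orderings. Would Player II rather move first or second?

first

If Player 1 leads: Player II's best replies are T→R, B→L; Player 1's induced payoffs 13, 10; outcome (T, R), payoffs (13, 9).
If Player II leads: Player 1's best replies are L→B, R→B; Player II's induced payoffs 13, 3; outcome (B, L), payoffs (10, 13).
Player II gets 13 moving first and 9 moving second, so Player II prefers to move first.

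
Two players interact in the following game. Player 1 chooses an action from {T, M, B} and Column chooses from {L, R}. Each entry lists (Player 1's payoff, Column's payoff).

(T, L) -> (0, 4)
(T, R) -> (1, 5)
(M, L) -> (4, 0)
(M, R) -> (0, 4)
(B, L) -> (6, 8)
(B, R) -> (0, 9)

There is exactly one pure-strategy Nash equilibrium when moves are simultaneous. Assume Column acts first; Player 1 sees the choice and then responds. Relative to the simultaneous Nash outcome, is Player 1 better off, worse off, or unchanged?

better off

Solve by backward induction (Column leads).
- L: Player 1 compares 0, 4, 6 and picks B; Column would get 8.
- R: Player 1 compares 1, 0, 0 and picks T; Column would get 5.
Among 8, 5, the best is 8 at L. Subgame-perfect outcome: (B, L) with payoffs (6, 8).
Under simultaneous play:
Player 1's best replies: L→B; R→T.
Column's best replies: T→R; M→R; B→R.
Only (T, R) has each player best-responding; Nash payoffs (1, 5).
Player 1 earns 6 sequentially versus 1 at the Nash outcome: better off.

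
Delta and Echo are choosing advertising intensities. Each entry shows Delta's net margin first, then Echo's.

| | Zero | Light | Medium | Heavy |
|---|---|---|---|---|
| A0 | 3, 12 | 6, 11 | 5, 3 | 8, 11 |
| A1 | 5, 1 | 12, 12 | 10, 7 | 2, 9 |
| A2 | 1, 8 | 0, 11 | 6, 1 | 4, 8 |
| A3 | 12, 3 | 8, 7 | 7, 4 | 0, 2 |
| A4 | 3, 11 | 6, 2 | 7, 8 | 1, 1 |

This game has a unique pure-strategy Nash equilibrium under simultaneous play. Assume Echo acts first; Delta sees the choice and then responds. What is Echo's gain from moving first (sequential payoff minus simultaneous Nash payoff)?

0

Work backward from Delta's decision.
- Zero: Delta compares 3, 5, 1, 12, 3 and picks A3; Echo would get 3.
- Light: Delta compares 6, 12, 0, 8, 6 and picks A1; Echo would get 12.
- Medium: Delta compares 5, 10, 6, 7, 7 and picks A1; Echo would get 7.
- Heavy: Delta compares 8, 2, 4, 0, 1 and picks A0; Echo would get 11.
Maximizing over 3, 12, 7, 11, Echo chooses Light. Subgame-perfect outcome: (A1, Light) with payoffs (12, 12).
For the simultaneous game, intersect best replies.
Delta's best replies: Zero→A3; Light→A1; Medium→A1; Heavy→A0.
Echo's best replies: A0→Zero; A1→Light; A2→Light; A3→Light; A4→Zero.
The unique mutual best reply is (A1, Light), giving (12, 12).
Echo's commitment gain: 12 − 12 = 0.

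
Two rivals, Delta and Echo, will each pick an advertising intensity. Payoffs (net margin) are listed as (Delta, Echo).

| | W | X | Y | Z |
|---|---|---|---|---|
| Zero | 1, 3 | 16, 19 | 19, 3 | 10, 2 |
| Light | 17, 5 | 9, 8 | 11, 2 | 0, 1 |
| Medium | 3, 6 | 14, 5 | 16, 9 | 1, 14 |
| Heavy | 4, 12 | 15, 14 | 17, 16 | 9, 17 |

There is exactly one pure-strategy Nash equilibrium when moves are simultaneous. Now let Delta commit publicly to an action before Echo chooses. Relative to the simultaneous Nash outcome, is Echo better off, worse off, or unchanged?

unchanged

Work backward from Echo's decision.
- Zero → Echo plays X (best of 3, 19, 3, 2); Delta gets 16.
- Light → Echo plays X (best of 5, 8, 2, 1); Delta gets 9.
- Medium → Echo plays Z (best of 6, 5, 9, 14); Delta gets 1.
- Heavy → Echo plays Z (best of 12, 14, 16, 17); Delta gets 9.
Delta's induced payoffs are 16, 9, 1, 9, so Delta commits to Zero. Subgame-perfect outcome: (Zero, X) with payoffs (16, 19).
Now find the simultaneous Nash equilibrium.
Delta's best replies: W→Light; X→Zero; Y→Zero; Z→Zero.
Echo's best replies: Zero→X; Light→X; Medium→Z; Heavy→Z.
The unique mutual best reply is (Zero, X), giving (16, 19).
Echo earns 19 sequentially versus 19 at the Nash outcome: unchanged.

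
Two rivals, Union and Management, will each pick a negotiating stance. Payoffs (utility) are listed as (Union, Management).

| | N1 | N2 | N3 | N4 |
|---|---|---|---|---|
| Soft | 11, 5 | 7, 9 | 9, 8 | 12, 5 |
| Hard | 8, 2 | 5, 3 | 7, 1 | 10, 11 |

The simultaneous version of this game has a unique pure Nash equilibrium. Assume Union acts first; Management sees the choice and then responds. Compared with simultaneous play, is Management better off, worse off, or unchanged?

Work backward from Management's decision.
- Soft: BR = N2, leader payoff 7.
- Hard: BR = N4, leader payoff 10.
Union's induced payoffs are 7, 10, so Union commits to Hard. Subgame-perfect outcome: (Hard, N4) with payoffs (10, 11).
For the simultaneous game, intersect best replies.
Union's best replies: N1→Soft; N2→Soft; N3→Soft; N4→Soft.
Management's best replies: Soft→N2; Hard→N4.
The unique mutual best reply is (Soft, N2), giving (7, 9).
Management earns 11 sequentially versus 9 at the Nash outcome: better off.

better off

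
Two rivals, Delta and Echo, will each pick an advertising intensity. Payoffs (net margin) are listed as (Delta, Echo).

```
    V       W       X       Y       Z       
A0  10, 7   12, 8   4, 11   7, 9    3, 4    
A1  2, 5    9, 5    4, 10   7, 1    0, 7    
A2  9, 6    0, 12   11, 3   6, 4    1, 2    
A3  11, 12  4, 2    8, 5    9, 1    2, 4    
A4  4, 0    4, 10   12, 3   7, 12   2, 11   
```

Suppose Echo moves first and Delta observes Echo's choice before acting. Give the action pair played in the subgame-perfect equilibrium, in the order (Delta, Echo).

Delta best-responds to each possible Echo move:
- V: Delta compares 10, 2, 9, 11, 4 and picks A3; Echo would get 12.
- W: Delta compares 12, 9, 0, 4, 4 and picks A0; Echo would get 8.
- X: Delta compares 4, 4, 11, 8, 12 and picks A4; Echo would get 3.
- Y: Delta compares 7, 7, 6, 9, 7 and picks A3; Echo would get 1.
- Z: Delta compares 3, 0, 1, 2, 2 and picks A0; Echo would get 4.
Maximizing over 12, 8, 3, 1, 4, Echo chooses V. Subgame-perfect outcome: (A3, V) with payoffs (11, 12).

(A3, V)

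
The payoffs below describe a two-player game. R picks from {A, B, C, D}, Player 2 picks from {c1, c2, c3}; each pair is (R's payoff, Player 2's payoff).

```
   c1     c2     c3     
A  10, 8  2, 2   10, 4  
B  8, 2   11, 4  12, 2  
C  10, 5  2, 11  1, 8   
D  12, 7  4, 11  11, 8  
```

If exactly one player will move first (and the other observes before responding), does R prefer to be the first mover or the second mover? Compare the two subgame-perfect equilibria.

If R leads: Player 2's best replies are A→c1, B→c2, C→c2, D→c2; R's induced payoffs 10, 11, 2, 4; outcome (B, c2), payoffs (11, 4).
If Player 2 leads: R's best replies are c1→D, c2→B, c3→B; Player 2's induced payoffs 7, 4, 2; outcome (D, c1), payoffs (12, 7).
R gets 11 moving first and 12 moving second, so R prefers to move second.

second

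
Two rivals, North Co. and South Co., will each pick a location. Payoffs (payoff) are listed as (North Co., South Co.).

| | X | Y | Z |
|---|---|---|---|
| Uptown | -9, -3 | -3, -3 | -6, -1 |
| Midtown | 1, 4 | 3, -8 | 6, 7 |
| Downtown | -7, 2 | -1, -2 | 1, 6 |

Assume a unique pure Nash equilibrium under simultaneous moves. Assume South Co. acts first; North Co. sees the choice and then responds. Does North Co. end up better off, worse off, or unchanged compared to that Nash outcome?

Work backward from North Co.'s decision.
- X: North Co. compares -9, 1, -7 and picks Midtown; South Co. would get 4.
- Y: North Co. compares -3, 3, -1 and picks Midtown; South Co. would get -8.
- Z: North Co. compares -6, 6, 1 and picks Midtown; South Co. would get 7.
Among 4, -8, 7, the best is 7 at Z. Subgame-perfect outcome: (Midtown, Z) with payoffs (6, 7).
For the simultaneous game, intersect best replies.
North Co.'s best replies: X→Midtown; Y→Midtown; Z→Midtown.
South Co.'s best replies: Uptown→Z; Midtown→Z; Downtown→Z.
The unique mutual best reply is (Midtown, Z), giving (6, 7).
North Co. earns 6 sequentially versus 6 at the Nash outcome: unchanged.

unchanged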